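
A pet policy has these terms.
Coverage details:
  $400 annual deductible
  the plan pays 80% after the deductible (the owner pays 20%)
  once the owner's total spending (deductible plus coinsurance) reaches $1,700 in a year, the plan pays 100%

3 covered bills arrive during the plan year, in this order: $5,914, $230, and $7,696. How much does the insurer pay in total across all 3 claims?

#1 ($5,914): deductible takes $400, $5,514 remains; coinsurance $5,514 × 20% = $1,102.80. Owner owes $1,502.80 (running OOP $1,502.80). Plan pays $5,914 − $1,502.80 = $4,411.20.
#2 ($230): deductible already satisfied, so owner's share is 20% × $230 = $46. Cost to owner: $46. OOP to date $1,548.80. Insurer: $230 − $46 = $184.
#3 ($7,696): 20% coinsurance on $7,696 = $1,539.20. That would push OOP to $3,088, over the $1,700 cap, so owner pays $1,700 − $1,548.80 = $151.20. Plan pays $7,696 − $151.20 = $7,544.80.
Insurer total: $4,411.20 + $184 + $7,544.80 = $12,140.

$12,140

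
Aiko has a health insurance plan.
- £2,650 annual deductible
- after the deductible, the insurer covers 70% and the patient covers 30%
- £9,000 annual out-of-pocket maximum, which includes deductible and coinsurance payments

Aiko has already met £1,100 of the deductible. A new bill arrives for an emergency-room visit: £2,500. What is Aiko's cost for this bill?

Remaining deductible: £2,650 − £1,100 = £1,550.
After the £1,550 deductible portion, £2,500 − £1,550 = £950 is subject to coinsurance.
30% of £950 = £285 falls to the patient.
Patient responsibility before any cap: £1,550 + £285 = £1,835.
Cumulative spending £1,100 + £1,835 = £2,935 stays under the £9,000 maximum.

£1,835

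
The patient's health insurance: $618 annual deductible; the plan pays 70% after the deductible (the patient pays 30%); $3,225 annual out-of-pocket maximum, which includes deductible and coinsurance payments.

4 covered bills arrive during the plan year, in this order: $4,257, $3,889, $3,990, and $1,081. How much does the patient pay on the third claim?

Claim 1 ($4,257): $618 to deductible, leaving $3,639; coinsurance $3,639 × 30% = $1,091.70. Cost to patient: $1,709.70. OOP to date $1,709.70.
Claim 2 ($3,889): deductible already satisfied, so patient's share is 30% × $3,889 = $1,166.70. Patient owes $1,166.70 (running OOP $2,876.40).
Claim 3 ($3,990): deductible met; 30% of $3,990 = $1,197. That would push OOP to $4,073.40, over the $3,225 cap, so patient pays $3,225 − $2,876.40 = $348.60.

$348.60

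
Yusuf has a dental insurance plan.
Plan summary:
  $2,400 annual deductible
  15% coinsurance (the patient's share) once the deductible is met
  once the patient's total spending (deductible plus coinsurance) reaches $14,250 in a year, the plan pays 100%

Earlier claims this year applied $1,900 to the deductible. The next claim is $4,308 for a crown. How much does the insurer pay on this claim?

Remaining deductible: $2,400 − $1,900 = $500.
After the $500 deductible portion, $4,308 − $500 = $3,808 is subject to coinsurance.
Coinsurance: $3,808 × 15% = $571.20.
That puts the patient's cost at $500 + $571.20 = $1,071.20 before any cap.
Year-to-date out-of-pocket becomes $1,900 + $1,071.20 = $2,971.20, still under the $14,250 maximum, so no cap applies.
Insurer pays the balance: $4,308 − $1,071.20 = $3,236.80.

$3,236.80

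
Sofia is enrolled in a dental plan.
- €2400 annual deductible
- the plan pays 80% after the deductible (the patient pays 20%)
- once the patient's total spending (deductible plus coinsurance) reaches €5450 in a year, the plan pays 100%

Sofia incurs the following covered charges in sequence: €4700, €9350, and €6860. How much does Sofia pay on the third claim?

€720

Claim 1 (€4700): €2400 finishes the deductible; €2300 goes to coinsurance; patient's 20% is €460. Patient pays €2860; OOP now €2860.
Claim 2 (€9350): deductible met; 20% of €9350 = €1870. Patient owes €1870 (running OOP €4730).
Claim 3 (€6860): deductible met; 20% of €6860 = €1372. That would push OOP to €6102, over the €5450 cap, so patient pays €5450 − €4730 = €720.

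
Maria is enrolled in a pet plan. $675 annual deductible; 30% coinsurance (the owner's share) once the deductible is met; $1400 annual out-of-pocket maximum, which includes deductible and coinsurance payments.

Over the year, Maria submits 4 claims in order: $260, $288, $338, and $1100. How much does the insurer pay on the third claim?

$147.70

#1 ($260): fully absorbed by the deductible. Owner owes $260 (running OOP $260). Insurer: $260 − $260 = $0.
#2 ($288): entire amount goes to the deductible. Owner pays $288; OOP now $548. Plan pays $288 − $288 = $0.
#3 ($338): deductible takes $127, $211 remains; 30% of $211 = $63.30. Cost to owner: $190.30. OOP to date $738.30. Insurer: $338 − $190.30 = $147.70.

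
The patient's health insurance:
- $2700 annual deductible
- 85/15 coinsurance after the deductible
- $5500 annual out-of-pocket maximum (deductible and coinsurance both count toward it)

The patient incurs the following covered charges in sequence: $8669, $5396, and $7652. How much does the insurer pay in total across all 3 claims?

Claim 1 — $8669: $2700 to deductible, leaving $5969; coinsurance $5969 × 15% = $895.35. Patient owes $3595.35 (running OOP $3595.35). Plan pays $8669 − $3595.35 = $5073.65.
Claim 2 — $5396: deductible met; 15% of $5396 = $809.40. Patient pays $809.40; OOP now $4404.75. Insurer: $5396 − $809.40 = $4586.60.
Claim 3 — $7652: deductible met; 15% of $7652 = $1147.80. That would push OOP to $5552.55, over the $5500 cap, so patient pays $5500 − $4404.75 = $1095.25. Insurer: $7652 − $1095.25 = $6556.75.
Insurer total: $5073.65 + $4586.60 + $6556.75 = $16217.

$16217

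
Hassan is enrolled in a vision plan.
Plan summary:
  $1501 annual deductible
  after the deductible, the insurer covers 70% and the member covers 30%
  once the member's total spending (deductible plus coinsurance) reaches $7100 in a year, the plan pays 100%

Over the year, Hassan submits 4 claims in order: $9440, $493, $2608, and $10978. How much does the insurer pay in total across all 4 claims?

$16419

Claim 1 ($9440): $1501 finishes the deductible; $7939 goes to coinsurance; 30% of $7939 = $2381.70. Member owes $3882.70 (running OOP $3882.70). Plan pays $9440 − $3882.70 = $5557.30.
Claim 2 ($493): deductible met; 30% of $493 = $147.90. Member pays $147.90; OOP now $4030.60. Insurer: $493 − $147.90 = $345.10.
Claim 3 ($2608): deductible met; 30% of $2608 = $782.40. Member owes $782.40 (running OOP $4813). Plan pays $2608 − $782.40 = $1825.60.
Claim 4 ($10978): deductible already satisfied, so member's share is 30% × $10978 = $3293.40. OOP would hit $8106.40 > $7100, so the cap limits the member to $7100 − $4813 = $2287. Plan pays $10978 − $2287 = $8691.
Insurer total = bills − member's total = $23519 − $7100 = $16419.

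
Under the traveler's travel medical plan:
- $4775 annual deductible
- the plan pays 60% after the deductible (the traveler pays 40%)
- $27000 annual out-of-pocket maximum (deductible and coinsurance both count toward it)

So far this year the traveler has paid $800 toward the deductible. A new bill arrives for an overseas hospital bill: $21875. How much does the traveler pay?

$11135

Deductible still to meet: $4775 − $800 = $3975.
That leaves $21875 − $3975 = $17900 for coinsurance.
Coinsurance: $17900 × 40% = $7160.
So the traveler owes $3975 + $7160 = $11135 before any cap.
Year-to-date out-of-pocket becomes $800 + $11135 = $11935, still under the $27000 maximum, so no cap applies.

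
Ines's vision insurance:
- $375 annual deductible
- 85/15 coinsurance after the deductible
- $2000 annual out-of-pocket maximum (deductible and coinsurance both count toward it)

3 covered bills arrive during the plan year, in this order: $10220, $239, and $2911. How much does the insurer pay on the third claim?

Bill 1, $10220: $375 finishes the deductible; $9845 goes to coinsurance; coinsurance $9845 × 15% = $1476.75. Member owes $1851.75 (running OOP $1851.75). Insurer: $10220 − $1851.75 = $8368.25.
Bill 2, $239: deductible already satisfied, so member's share is 15% × $239 = $35.85. Member owes $35.85 (running OOP $1887.60). Insurer: $239 − $35.85 = $203.15.
Bill 3, $2911: 15% coinsurance on $2911 = $436.65. OOP would hit $2324.25 > $2000, so the cap limits the member to $2000 − $1887.60 = $112.40. Insurer: $2911 − $112.40 = $2798.60.

$2798.60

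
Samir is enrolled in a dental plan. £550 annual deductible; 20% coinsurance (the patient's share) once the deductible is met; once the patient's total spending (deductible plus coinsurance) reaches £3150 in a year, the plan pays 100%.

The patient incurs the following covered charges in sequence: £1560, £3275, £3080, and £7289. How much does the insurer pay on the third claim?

#1 (£1560): £550 to deductible, leaving £1010; coinsurance £1010 × 20% = £202. Cost to patient: £752. OOP to date £752. Plan pays £1560 − £752 = £808.
#2 (£3275): deductible already satisfied, so patient's share is 20% × £3275 = £655. Cost to patient: £655. OOP to date £1407. Insurer: £3275 − £655 = £2620.
#3 (£3080): 20% coinsurance on £3080 = £616. Patient pays £616; OOP now £2023. Insurer: £3080 − £616 = £2464.

£2464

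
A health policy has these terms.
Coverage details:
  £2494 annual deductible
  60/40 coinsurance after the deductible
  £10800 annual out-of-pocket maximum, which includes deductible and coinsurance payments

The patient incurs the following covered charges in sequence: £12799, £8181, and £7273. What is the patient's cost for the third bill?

£911.60

Claim 1 (£12799): deductible takes £2494, £10305 remains; coinsurance £10305 × 40% = £4122. Patient owes £6616 (running OOP £6616).
Claim 2 (£8181): 40% coinsurance on £8181 = £3272.40. Cost to patient: £3272.40. OOP to date £9888.40.
Claim 3 (£7273): deductible already satisfied, so patient's share is 40% × £7273 = £2909.20. OOP would hit £12797.60 > £10800, so the cap limits the patient to £10800 − £9888.40 = £911.60.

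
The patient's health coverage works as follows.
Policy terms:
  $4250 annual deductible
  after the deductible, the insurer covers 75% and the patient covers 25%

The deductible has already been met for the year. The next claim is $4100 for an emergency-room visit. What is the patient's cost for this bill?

The deductible is already satisfied, so the full bill goes to coinsurance.
Coinsurance: $4100 × 25% = $1025.

$1025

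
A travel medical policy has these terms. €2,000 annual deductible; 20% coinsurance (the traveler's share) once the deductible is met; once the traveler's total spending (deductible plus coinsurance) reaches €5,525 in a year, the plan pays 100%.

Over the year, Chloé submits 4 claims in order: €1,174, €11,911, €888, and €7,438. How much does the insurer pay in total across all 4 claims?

#1 (€1,174): all of it applies to the deductible. Cost to traveler: €1,174. OOP to date €1,174. Insurer: €1,174 − €1,174 = €0.
#2 (€11,911): deductible takes €826, €11,085 remains; 20% of €11,085 = €2,217. Cost to traveler: €3,043. OOP to date €4,217. Insurer: €11,911 − €3,043 = €8,868.
#3 (€888): 20% coinsurance on €888 = €177.60. Traveler owes €177.60 (running OOP €4,394.60). Insurer: €888 − €177.60 = €710.40.
#4 (€7,438): deductible met; 20% of €7,438 = €1,487.60. Adding that to €4,394.60 gives €5,882.20, past the €5,525 cap; traveler pays only €5,525 − €4,394.60 = €1,130.40. Insurer: €7,438 − €1,130.40 = €6,307.60.
Insurer total: €0 + €8,868 + €710.40 + €6,307.60 = €15,886.

€15,886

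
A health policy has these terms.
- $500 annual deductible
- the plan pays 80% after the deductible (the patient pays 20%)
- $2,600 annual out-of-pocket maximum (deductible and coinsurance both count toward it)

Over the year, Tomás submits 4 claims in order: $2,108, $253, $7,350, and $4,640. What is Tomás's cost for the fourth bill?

$257.80

Bill 1, $2,108: deductible takes $500, $1,608 remains; coinsurance $1,608 × 20% = $321.60. Patient pays $821.60; OOP now $821.60.
Bill 2, $253: 20% coinsurance on $253 = $50.60. Cost to patient: $50.60. OOP to date $872.20.
Bill 3, $7,350: deductible met; 20% of $7,350 = $1,470. Patient owes $1,470 (running OOP $2,342.20).
Bill 4, $4,640: deductible already satisfied, so patient's share is 20% × $4,640 = $928. That would push OOP to $3,270.20, over the $2,600 cap, so patient pays $2,600 − $2,342.20 = $257.80.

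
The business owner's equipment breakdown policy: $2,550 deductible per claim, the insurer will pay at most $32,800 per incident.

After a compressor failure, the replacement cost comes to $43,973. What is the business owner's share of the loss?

After the deductible, $43,973 − $2,550 = $41,423 remains.
The $32,800 per-incident cap binds; insurer pays $32,800.
Business owner's share is the uncovered remainder: $43,973 − $32,800 = $11,173.

$11,173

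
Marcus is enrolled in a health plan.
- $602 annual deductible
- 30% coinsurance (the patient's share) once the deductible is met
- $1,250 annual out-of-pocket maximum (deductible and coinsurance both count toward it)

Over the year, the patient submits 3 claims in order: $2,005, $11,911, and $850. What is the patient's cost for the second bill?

Bill 1, $2,005: deductible takes $602, $1,403 remains; coinsurance $1,403 × 30% = $420.90. Patient owes $1,022.90 (running OOP $1,022.90).
Bill 2, $11,911: deductible met; 30% of $11,911 = $3,573.30. OOP would hit $4,596.20 > $1,250, so the cap limits the patient to $1,250 − $1,022.90 = $227.10.

$227.10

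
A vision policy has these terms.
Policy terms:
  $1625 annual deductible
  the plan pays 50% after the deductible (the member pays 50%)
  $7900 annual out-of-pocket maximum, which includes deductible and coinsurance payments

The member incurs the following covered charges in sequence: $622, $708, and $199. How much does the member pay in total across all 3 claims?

Claim 1 ($622): fully absorbed by the deductible. Member pays $622; OOP now $622.
Claim 2 ($708): entire amount goes to the deductible. Cost to member: $708. OOP to date $1330.
Claim 3 ($199): all of it applies to the deductible. Member pays $199; OOP now $1529.
Total paid by the member: $622 + $708 + $199 = $1529.

$1529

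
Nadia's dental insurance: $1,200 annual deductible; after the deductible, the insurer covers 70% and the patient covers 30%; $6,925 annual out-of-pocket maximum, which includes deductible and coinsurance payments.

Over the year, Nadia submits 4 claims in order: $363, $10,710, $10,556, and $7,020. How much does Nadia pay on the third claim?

$2,763.10

#1 ($363): entire amount goes to the deductible. Cost to patient: $363. OOP to date $363.
#2 ($10,710): $837 to deductible, leaving $9,873; coinsurance $9,873 × 30% = $2,961.90. Cost to patient: $3,798.90. OOP to date $4,161.90.
#3 ($10,556): deductible met; 30% of $10,556 = $3,166.80. Adding that to $4,161.90 gives $7,328.70, past the $6,925 cap; patient pays only $6,925 − $4,161.90 = $2,763.10.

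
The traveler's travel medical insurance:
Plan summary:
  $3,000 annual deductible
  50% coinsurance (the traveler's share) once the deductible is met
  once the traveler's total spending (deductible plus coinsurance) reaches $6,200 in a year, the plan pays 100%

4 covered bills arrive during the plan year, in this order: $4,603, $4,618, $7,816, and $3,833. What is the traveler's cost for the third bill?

Claim 1 ($4,603): deductible takes $3,000, $1,603 remains; 50% of $1,603 = $801.50. Traveler pays $3,801.50; OOP now $3,801.50.
Claim 2 ($4,618): deductible already satisfied, so traveler's share is 50% × $4,618 = $2,309. Traveler owes $2,309 (running OOP $6,110.50).
Claim 3 ($7,816): deductible met; 50% of $7,816 = $3,908. OOP would hit $10,018.50 > $6,200, so the cap limits the traveler to $6,200 − $6,110.50 = $89.50.

$89.50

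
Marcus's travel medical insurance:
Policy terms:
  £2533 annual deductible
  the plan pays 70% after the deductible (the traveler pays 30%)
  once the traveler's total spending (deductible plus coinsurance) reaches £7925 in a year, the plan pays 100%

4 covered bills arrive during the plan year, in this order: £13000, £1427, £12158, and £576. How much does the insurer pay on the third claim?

£10334.20

Claim 1 (£13000): deductible takes £2533, £10467 remains; coinsurance £10467 × 30% = £3140.10. Traveler owes £5673.10 (running OOP £5673.10). Plan pays £13000 − £5673.10 = £7326.90.
Claim 2 (£1427): 30% coinsurance on £1427 = £428.10. Cost to traveler: £428.10. OOP to date £6101.20. Plan pays £1427 − £428.10 = £998.90.
Claim 3 (£12158): deductible already satisfied, so traveler's share is 30% × £12158 = £3647.40. OOP would hit £9748.60 > £7925, so the cap limits the traveler to £7925 − £6101.20 = £1823.80. Insurer: £12158 − £1823.80 = £10334.20.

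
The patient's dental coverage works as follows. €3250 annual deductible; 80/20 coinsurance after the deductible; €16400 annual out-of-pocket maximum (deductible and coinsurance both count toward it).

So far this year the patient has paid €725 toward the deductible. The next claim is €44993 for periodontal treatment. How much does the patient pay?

€11018.60

€725 of the €3250 deductible is already met, leaving €2525.
That leaves €44993 − €2525 = €42468 for coinsurance.
20% of €42468 = €8493.60 falls to the patient.
That puts the patient's cost at €2525 + €8493.60 = €11018.60 before any cap.
Year-to-date out-of-pocket becomes €725 + €11018.60 = €11743.60, still under the €16400 maximum, so no cap applies.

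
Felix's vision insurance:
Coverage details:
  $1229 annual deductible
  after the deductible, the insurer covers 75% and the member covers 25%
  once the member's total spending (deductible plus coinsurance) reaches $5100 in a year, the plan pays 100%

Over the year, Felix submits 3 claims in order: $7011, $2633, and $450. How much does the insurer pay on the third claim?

$337.50

Claim 1 ($7011): $1229 to deductible, leaving $5782; member's 25% is $1445.50. Member pays $2674.50; OOP now $2674.50. Plan pays $7011 − $2674.50 = $4336.50.
Claim 2 ($2633): deductible already satisfied, so member's share is 25% × $2633 = $658.25. Member owes $658.25 (running OOP $3332.75). Plan pays $2633 − $658.25 = $1974.75.
Claim 3 ($450): deductible met; 25% of $450 = $112.50. Member pays $112.50; OOP now $3445.25. Plan pays $450 − $112.50 = $337.50.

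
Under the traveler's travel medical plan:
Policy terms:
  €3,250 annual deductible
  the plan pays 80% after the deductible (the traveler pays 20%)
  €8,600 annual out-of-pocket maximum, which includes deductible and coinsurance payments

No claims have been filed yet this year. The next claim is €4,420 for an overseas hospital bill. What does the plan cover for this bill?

€936

The full €3,250 deductible is still open; €3,250 of this bill applies to it.
The remaining €1,170 (= €4,420 − €3,250) moves to coinsurance.
Traveler's 20% share of €1,170 is €234.
So the traveler owes €3,250 + €234 = €3,484 before any cap.
Year-to-date out-of-pocket becomes €0 + €3,484 = €3,484, still under the €8,600 maximum, so no cap applies.
Insurer pays the balance: €4,420 − €3,484 = €936.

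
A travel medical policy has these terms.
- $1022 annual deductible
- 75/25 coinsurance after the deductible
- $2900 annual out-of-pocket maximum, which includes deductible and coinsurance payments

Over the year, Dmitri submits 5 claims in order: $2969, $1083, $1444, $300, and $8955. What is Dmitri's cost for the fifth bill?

#1 ($2969): $1022 finishes the deductible; $1947 goes to coinsurance; coinsurance $1947 × 25% = $486.75. Cost to traveler: $1508.75. OOP to date $1508.75.
#2 ($1083): 25% coinsurance on $1083 = $270.75. Cost to traveler: $270.75. OOP to date $1779.50.
#3 ($1444): deductible met; 25% of $1444 = $361. Traveler owes $361 (running OOP $2140.50).
#4 ($300): deductible already satisfied, so traveler's share is 25% × $300 = $75. Traveler owes $75 (running OOP $2215.50).
#5 ($8955): deductible met; 25% of $8955 = $2238.75. Adding that to $2215.50 gives $4454.25, past the $2900 cap; traveler pays only $2900 − $2215.50 = $684.50.

$684.50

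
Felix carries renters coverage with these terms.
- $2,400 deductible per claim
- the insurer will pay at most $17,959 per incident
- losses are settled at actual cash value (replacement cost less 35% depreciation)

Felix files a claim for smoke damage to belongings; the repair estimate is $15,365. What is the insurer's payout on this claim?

Depreciate 35%: the covered value is $15,365 × 0.65 = $9,987.25.
Less the $2,400 deductible: $9,987.25 − $2,400 = $7,587.25.
$7,587.25 ≤ $17,959, so the limit doesn't bind; insurer pays $7,587.25.

$7,587.25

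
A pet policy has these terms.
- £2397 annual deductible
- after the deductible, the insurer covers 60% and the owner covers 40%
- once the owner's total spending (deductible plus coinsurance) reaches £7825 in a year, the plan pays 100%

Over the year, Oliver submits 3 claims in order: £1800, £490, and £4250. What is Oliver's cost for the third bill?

Claim 1 — £1800: all of it applies to the deductible. Cost to owner: £1800. OOP to date £1800.
Claim 2 — £490: fully absorbed by the deductible. Owner pays £490; OOP now £2290.
Claim 3 — £4250: £107 to deductible, leaving £4143; coinsurance £4143 × 40% = £1657.20. Owner owes £1764.20 (running OOP £4054.20).

£1764.20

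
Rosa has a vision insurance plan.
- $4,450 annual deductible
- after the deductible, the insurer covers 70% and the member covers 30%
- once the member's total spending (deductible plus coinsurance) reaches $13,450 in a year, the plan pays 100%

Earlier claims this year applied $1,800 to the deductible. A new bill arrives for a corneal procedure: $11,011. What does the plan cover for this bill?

$5,852.70

Remaining deductible: $4,450 − $1,800 = $2,650.
After the $2,650 deductible portion, $11,011 − $2,650 = $8,361 is subject to coinsurance.
Member's 30% share of $8,361 is $2,508.30.
That puts the member's cost at $2,650 + $2,508.30 = $5,158.30 before any cap.
Cumulative spending $1,800 + $5,158.30 = $6,958.30 stays under the $13,450 maximum.
The insurer covers the remainder: $11,011 − $5,158.30 = $5,852.70.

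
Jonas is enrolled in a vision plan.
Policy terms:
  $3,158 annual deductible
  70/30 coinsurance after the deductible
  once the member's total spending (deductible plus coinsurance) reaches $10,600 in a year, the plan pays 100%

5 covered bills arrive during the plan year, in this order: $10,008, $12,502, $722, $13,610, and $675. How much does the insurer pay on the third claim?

$505.40

Bill 1, $10,008: $3,158 finishes the deductible; $6,850 goes to coinsurance; member's 30% is $2,055. Cost to member: $5,213. OOP to date $5,213. Insurer: $10,008 − $5,213 = $4,795.
Bill 2, $12,502: deductible met; 30% of $12,502 = $3,750.60. Member pays $3,750.60; OOP now $8,963.60. Insurer: $12,502 − $3,750.60 = $8,751.40.
Bill 3, $722: deductible already satisfied, so member's share is 30% × $722 = $216.60. Member owes $216.60 (running OOP $9,180.20). Insurer: $722 − $216.60 = $505.40.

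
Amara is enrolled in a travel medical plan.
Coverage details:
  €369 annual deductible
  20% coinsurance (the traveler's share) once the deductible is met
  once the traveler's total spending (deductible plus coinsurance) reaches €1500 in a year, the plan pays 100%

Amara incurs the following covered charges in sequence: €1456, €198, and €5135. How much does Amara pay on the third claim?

Bill 1, €1456: €369 finishes the deductible; €1087 goes to coinsurance; traveler's 20% is €217.40. Cost to traveler: €586.40. OOP to date €586.40.
Bill 2, €198: deductible already satisfied, so traveler's share is 20% × €198 = €39.60. Traveler owes €39.60 (running OOP €626).
Bill 3, €5135: deductible met; 20% of €5135 = €1027. Adding that to €626 gives €1653, past the €1500 cap; traveler pays only €1500 − €626 = €874.

€874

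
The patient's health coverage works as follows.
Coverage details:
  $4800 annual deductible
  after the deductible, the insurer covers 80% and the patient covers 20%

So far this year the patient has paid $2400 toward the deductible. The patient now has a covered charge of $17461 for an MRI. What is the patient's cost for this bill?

$5412.20

$2400 of the $4800 deductible is already met, leaving $2400.
The remaining $15061 (= $17461 − $2400) moves to coinsurance.
Coinsurance: $15061 × 20% = $3012.20.
Patient responsibility: $2400 + $3012.20 = $5412.20.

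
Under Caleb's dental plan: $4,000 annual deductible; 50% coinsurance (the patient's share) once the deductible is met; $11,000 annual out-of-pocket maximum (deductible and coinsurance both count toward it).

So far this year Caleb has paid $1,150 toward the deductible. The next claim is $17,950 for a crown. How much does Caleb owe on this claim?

$1,150 of the $4,000 deductible is already met, leaving $2,850.
That leaves $17,950 − $2,850 = $15,100 for coinsurance.
Coinsurance: $15,100 × 50% = $7,550.
That puts the patient's cost at $2,850 + $7,550 = $10,400 before any cap.
Adding $10,400 to the $1,150 already spent would give $11,550, which exceeds the $11,000 cap; the patient pays just $11,000 − $1,150 = $9,850.

$9,850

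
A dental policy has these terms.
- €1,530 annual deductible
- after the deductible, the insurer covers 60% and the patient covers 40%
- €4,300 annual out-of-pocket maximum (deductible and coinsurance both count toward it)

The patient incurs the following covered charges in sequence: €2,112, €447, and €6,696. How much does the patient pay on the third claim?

Claim 1 — €2,112: deductible takes €1,530, €582 remains; coinsurance €582 × 40% = €232.80. Cost to patient: €1,762.80. OOP to date €1,762.80.
Claim 2 — €447: deductible already satisfied, so patient's share is 40% × €447 = €178.80. Cost to patient: €178.80. OOP to date €1,941.60.
Claim 3 — €6,696: deductible met; 40% of €6,696 = €2,678.40. That would push OOP to €4,620, over the €4,300 cap, so patient pays €4,300 − €1,941.60 = €2,358.40.

€2,358.40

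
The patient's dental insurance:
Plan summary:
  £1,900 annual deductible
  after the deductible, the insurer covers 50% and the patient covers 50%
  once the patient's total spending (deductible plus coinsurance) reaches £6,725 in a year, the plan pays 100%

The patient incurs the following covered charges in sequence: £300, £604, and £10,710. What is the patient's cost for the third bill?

Bill 1, £300: fully absorbed by the deductible. Patient pays £300; OOP now £300.
Bill 2, £604: fully absorbed by the deductible. Patient owes £604 (running OOP £904).
Bill 3, £10,710: deductible takes £996, £9,714 remains; patient's 50% is £4,857. Deductible plus coinsurance: £996 + £4,857 = £5,853. Adding that to £904 gives £6,757, past the £6,725 cap; patient pays only £6,725 − £904 = £5,821.

£5,821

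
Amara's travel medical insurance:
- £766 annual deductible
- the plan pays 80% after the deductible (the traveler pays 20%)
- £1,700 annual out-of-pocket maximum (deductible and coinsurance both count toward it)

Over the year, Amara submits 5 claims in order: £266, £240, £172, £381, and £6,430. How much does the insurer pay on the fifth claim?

£5,554.60

Bill 1, £266: entire amount goes to the deductible. Cost to traveler: £266. OOP to date £266. Plan pays £266 − £266 = £0.
Bill 2, £240: fully absorbed by the deductible. Cost to traveler: £240. OOP to date £506. Insurer: £240 − £240 = £0.
Bill 3, £172: all of it applies to the deductible. Cost to traveler: £172. OOP to date £678. Insurer: £172 − £172 = £0.
Bill 4, £381: £88 finishes the deductible; £293 goes to coinsurance; traveler's 20% is £58.60. Traveler pays £146.60; OOP now £824.60. Plan pays £381 − £146.60 = £234.40.
Bill 5, £6,430: 20% coinsurance on £6,430 = £1,286. Adding that to £824.60 gives £2,110.60, past the £1,700 cap; traveler pays only £1,700 − £824.60 = £875.40. Plan pays £6,430 − £875.40 = £5,554.60.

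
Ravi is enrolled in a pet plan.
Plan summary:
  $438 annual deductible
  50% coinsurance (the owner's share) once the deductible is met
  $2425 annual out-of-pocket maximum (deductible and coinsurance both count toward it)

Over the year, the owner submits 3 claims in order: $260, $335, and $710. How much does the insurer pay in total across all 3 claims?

$433.50

Claim 1 — $260: entire amount goes to the deductible. Owner pays $260; OOP now $260. Insurer: $260 − $260 = $0.
Claim 2 — $335: deductible takes $178, $157 remains; owner's 50% is $78.50. Owner owes $256.50 (running OOP $516.50). Plan pays $335 − $256.50 = $78.50.
Claim 3 — $710: deductible already satisfied, so owner's share is 50% × $710 = $355. Owner pays $355; OOP now $871.50. Insurer: $710 − $355 = $355.
Insurer total: $0 + $78.50 + $355 = $433.50.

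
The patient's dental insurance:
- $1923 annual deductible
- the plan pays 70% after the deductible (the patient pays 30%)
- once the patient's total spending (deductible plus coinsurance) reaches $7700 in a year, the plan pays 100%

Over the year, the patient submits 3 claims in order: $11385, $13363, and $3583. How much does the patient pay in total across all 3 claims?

$7700

#1 ($11385): $1923 finishes the deductible; $9462 goes to coinsurance; patient's 30% is $2838.60. Cost to patient: $4761.60. OOP to date $4761.60.
#2 ($13363): deductible already satisfied, so patient's share is 30% × $13363 = $4008.90. That would push OOP to $8770.50, over the $7700 cap, so patient pays $7700 − $4761.60 = $2938.40.
#3 ($3583): deductible already satisfied, so patient's share is 30% × $3583 = $1074.90. OOP would hit $8774.90 > $7700, so the cap limits the patient to $7700 − $7700 = $0.
Total paid by the patient: $4761.60 + $2938.40 + $0 = $7700.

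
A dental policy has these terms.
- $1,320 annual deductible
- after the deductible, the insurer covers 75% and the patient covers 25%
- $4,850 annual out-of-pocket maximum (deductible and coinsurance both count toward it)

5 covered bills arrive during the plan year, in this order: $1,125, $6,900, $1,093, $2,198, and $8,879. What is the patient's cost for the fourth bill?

Claim 1 — $1,125: fully absorbed by the deductible. Cost to patient: $1,125. OOP to date $1,125.
Claim 2 — $6,900: deductible takes $195, $6,705 remains; 25% of $6,705 = $1,676.25. Patient pays $1,871.25; OOP now $2,996.25.
Claim 3 — $1,093: deductible already satisfied, so patient's share is 25% × $1,093 = $273.25. Patient owes $273.25 (running OOP $3,269.50).
Claim 4 — $2,198: deductible met; 25% of $2,198 = $549.50. Cost to patient: $549.50. OOP to date $3,819.

$549.50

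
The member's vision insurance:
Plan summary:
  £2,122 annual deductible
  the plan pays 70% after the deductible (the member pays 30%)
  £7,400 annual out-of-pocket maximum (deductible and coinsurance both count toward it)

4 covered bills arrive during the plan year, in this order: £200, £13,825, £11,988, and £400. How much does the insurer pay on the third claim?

£10,280.90

Claim 1 (£200): entire amount goes to the deductible. Cost to member: £200. OOP to date £200. Insurer: £200 − £200 = £0.
Claim 2 (£13,825): £1,922 finishes the deductible; £11,903 goes to coinsurance; coinsurance £11,903 × 30% = £3,570.90. Member owes £5,492.90 (running OOP £5,692.90). Insurer: £13,825 − £5,492.90 = £8,332.10.
Claim 3 (£11,988): deductible already satisfied, so member's share is 30% × £11,988 = £3,596.40. Adding that to £5,692.90 gives £9,289.30, past the £7,400 cap; member pays only £7,400 − £5,692.90 = £1,707.10. Insurer: £11,988 − £1,707.10 = £10,280.90.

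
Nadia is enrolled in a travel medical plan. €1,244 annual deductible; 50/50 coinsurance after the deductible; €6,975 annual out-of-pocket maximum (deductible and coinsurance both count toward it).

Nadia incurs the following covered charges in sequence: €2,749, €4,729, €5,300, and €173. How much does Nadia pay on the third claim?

€2,614

Bill 1, €2,749: €1,244 to deductible, leaving €1,505; coinsurance €1,505 × 50% = €752.50. Cost to traveler: €1,996.50. OOP to date €1,996.50.
Bill 2, €4,729: 50% coinsurance on €4,729 = €2,364.50. Traveler owes €2,364.50 (running OOP €4,361).
Bill 3, €5,300: 50% coinsurance on €5,300 = €2,650. Adding that to €4,361 gives €7,011, past the €6,975 cap; traveler pays only €6,975 − €4,361 = €2,614.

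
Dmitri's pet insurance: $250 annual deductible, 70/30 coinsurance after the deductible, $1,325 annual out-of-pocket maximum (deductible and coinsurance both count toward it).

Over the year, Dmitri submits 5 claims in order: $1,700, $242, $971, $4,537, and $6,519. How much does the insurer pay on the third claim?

Claim 1 ($1,700): deductible takes $250, $1,450 remains; owner's 30% is $435. Owner pays $685; OOP now $685. Insurer: $1,700 − $685 = $1,015.
Claim 2 ($242): 30% coinsurance on $242 = $72.60. Cost to owner: $72.60. OOP to date $757.60. Plan pays $242 − $72.60 = $169.40.
Claim 3 ($971): deductible already satisfied, so owner's share is 30% × $971 = $291.30. Owner pays $291.30; OOP now $1,048.90. Plan pays $971 − $291.30 = $679.70.

$679.70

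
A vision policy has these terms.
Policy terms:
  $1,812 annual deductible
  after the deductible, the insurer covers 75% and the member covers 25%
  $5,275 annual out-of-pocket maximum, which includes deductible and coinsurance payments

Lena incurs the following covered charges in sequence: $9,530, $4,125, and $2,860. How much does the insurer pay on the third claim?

Claim 1 ($9,530): $1,812 finishes the deductible; $7,718 goes to coinsurance; coinsurance $7,718 × 25% = $1,929.50. Cost to member: $3,741.50. OOP to date $3,741.50. Insurer: $9,530 − $3,741.50 = $5,788.50.
Claim 2 ($4,125): 25% coinsurance on $4,125 = $1,031.25. Member pays $1,031.25; OOP now $4,772.75. Insurer: $4,125 − $1,031.25 = $3,093.75.
Claim 3 ($2,860): 25% coinsurance on $2,860 = $715. That would push OOP to $5,487.75, over the $5,275 cap, so member pays $5,275 − $4,772.75 = $502.25. Plan pays $2,860 − $502.25 = $2,357.75.

$2,357.75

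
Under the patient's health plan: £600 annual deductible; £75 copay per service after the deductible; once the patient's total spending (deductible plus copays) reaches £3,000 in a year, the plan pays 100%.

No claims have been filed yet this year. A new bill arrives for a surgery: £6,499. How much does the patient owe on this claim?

The full £600 deductible is still open; £600 of this bill applies to it.
After the £600 deductible portion, £6,499 − £600 = £5,899 is subject to the copay.
Copay on this service: £75.
Patient responsibility before any cap: £600 + £75 = £675.
Total out-of-pocket so far would be £0 + £675 = £675, below the £3,000 cap — no reduction.

£675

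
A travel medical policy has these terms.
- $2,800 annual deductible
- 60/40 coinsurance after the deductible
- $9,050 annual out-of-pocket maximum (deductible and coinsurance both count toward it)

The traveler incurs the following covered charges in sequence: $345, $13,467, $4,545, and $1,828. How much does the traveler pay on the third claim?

Claim 1 ($345): entire amount goes to the deductible. Cost to traveler: $345. OOP to date $345.
Claim 2 ($13,467): $2,455 to deductible, leaving $11,012; traveler's 40% is $4,404.80. Cost to traveler: $6,859.80. OOP to date $7,204.80.
Claim 3 ($4,545): deductible met; 40% of $4,545 = $1,818. Cost to traveler: $1,818. OOP to date $9,022.80.

$1,818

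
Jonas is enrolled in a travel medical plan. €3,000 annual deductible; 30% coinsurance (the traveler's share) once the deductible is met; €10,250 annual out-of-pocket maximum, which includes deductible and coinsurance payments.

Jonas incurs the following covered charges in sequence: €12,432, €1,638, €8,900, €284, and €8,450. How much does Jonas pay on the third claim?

Bill 1, €12,432: €3,000 finishes the deductible; €9,432 goes to coinsurance; traveler's 30% is €2,829.60. Cost to traveler: €5,829.60. OOP to date €5,829.60.
Bill 2, €1,638: deductible already satisfied, so traveler's share is 30% × €1,638 = €491.40. Traveler owes €491.40 (running OOP €6,321).
Bill 3, €8,900: 30% coinsurance on €8,900 = €2,670. Traveler pays €2,670; OOP now €8,991.

€2,670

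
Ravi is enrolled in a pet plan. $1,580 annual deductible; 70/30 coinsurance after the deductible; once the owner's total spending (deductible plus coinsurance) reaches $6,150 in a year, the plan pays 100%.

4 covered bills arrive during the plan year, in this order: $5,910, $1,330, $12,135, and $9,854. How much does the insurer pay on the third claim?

$9,263

Bill 1, $5,910: $1,580 to deductible, leaving $4,330; coinsurance $4,330 × 30% = $1,299. Owner owes $2,879 (running OOP $2,879). Plan pays $5,910 − $2,879 = $3,031.
Bill 2, $1,330: 30% coinsurance on $1,330 = $399. Cost to owner: $399. OOP to date $3,278. Plan pays $1,330 − $399 = $931.
Bill 3, $12,135: deductible met; 30% of $12,135 = $3,640.50. That would push OOP to $6,918.50, over the $6,150 cap, so owner pays $6,150 − $3,278 = $2,872. Plan pays $12,135 − $2,872 = $9,263.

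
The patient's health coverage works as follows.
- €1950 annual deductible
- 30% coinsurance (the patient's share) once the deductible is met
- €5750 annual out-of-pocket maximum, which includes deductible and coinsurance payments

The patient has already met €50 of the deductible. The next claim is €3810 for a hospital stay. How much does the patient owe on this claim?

Remaining deductible: €1950 − €50 = €1900.
After the €1900 deductible portion, €3810 − €1900 = €1910 is subject to coinsurance.
30% of €1910 = €573 falls to the patient.
Patient responsibility before any cap: €1900 + €573 = €2473.
Year-to-date out-of-pocket becomes €50 + €2473 = €2523, still under the €5750 maximum, so no cap applies.

€2473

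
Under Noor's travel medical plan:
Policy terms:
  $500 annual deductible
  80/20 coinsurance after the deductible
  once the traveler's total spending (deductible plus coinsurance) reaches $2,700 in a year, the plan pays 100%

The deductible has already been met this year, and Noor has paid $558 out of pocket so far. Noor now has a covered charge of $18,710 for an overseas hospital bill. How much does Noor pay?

With the deductible met, the entire $18,710 is subject to coinsurance.
20% of $18,710 = $3,742 falls to the traveler.
Year-to-date out-of-pocket would reach $558 + $3,742 = $4,300, above the $2,700 maximum, so the traveler pays only $2,700 − $558 = $2,142.

$2,142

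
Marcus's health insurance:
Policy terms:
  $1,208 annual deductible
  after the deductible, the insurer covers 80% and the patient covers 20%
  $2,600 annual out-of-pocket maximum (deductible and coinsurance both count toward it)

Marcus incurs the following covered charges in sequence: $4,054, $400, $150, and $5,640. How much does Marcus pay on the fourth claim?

$712.80

#1 ($4,054): $1,208 to deductible, leaving $2,846; 20% of $2,846 = $569.20. Patient pays $1,777.20; OOP now $1,777.20.
#2 ($400): 20% coinsurance on $400 = $80. Patient owes $80 (running OOP $1,857.20).
#3 ($150): deductible already satisfied, so patient's share is 20% × $150 = $30. Cost to patient: $30. OOP to date $1,887.20.
#4 ($5,640): 20% coinsurance on $5,640 = $1,128. OOP would hit $3,015.20 > $2,600, so the cap limits the patient to $2,600 − $1,887.20 = $712.80.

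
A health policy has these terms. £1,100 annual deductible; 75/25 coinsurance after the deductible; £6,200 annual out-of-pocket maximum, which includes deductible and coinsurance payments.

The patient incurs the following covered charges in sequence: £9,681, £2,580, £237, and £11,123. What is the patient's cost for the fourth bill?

£2,250.50

Claim 1 (£9,681): £1,100 finishes the deductible; £8,581 goes to coinsurance; 25% of £8,581 = £2,145.25. Cost to patient: £3,245.25. OOP to date £3,245.25.
Claim 2 (£2,580): deductible met; 25% of £2,580 = £645. Patient pays £645; OOP now £3,890.25.
Claim 3 (£237): deductible already satisfied, so patient's share is 25% × £237 = £59.25. Patient owes £59.25 (running OOP £3,949.50).
Claim 4 (£11,123): 25% coinsurance on £11,123 = £2,780.75. Adding that to £3,949.50 gives £6,730.25, past the £6,200 cap; patient pays only £6,200 − £3,949.50 = £2,250.50.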